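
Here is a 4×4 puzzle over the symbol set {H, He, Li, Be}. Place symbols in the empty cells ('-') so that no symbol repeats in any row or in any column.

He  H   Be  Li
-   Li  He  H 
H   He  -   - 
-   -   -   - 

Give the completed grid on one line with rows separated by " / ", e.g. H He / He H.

He H Be Li / Be Li He H / H He Li Be / Li Be H He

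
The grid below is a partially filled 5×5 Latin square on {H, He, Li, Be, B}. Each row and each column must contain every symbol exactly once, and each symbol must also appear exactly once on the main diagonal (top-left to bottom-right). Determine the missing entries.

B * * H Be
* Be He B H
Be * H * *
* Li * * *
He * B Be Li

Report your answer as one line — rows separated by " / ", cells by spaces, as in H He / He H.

B He Li H Be / Li Be He B H / Be B H Li He / H Li Be He B / He H B Be Li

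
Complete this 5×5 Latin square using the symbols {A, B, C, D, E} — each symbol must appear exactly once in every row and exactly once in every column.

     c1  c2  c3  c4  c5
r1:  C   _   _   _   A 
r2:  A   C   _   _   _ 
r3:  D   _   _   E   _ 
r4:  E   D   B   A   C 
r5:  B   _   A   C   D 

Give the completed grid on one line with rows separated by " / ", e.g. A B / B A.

C B E D A / A C D B E / D A C E B / E D B A C / B E A C D

(r3,c3) = C
(r3,c5) = B
(r5,c2) = E
(r1,c2) = B
(r1,c4) = D
(r2,c4) = B
(r2,c5) = E
(r3,c2) = A
(r1,c3) = E
(r2,c3) = D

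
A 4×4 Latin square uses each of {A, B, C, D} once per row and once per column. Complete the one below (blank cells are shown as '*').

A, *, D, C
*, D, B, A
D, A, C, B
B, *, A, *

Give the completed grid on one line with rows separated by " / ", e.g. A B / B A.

(r1,c2): row 1 has {A,C,D}; column 2 has {A,D}, so it must be B.
(r2,c1): row 2 has {A,B,D}; column 1 has {A,B,D}, so it must be C.
(r4,c2): row 4 has {A,B}; column 2 has {A,B,D}, so it must be C.
(r4,c4): row 4 has {A,B,C}; column 4 has {A,B,C}, so it must be D.

A B D C / C D B A / D A C B / B C A D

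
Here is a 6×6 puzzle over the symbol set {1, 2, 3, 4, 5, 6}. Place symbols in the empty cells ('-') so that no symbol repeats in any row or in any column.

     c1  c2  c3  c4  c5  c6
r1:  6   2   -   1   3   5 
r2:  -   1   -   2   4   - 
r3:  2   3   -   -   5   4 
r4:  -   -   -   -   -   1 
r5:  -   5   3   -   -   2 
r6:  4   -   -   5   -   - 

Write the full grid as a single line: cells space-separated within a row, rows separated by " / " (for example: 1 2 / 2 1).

6 2 4 1 3 5 / 3 1 5 2 4 6 / 2 3 1 6 5 4 / 5 4 6 3 2 1 / 1 5 3 4 6 2 / 4 6 2 5 1 3

(r1,c3) = 4
(r3,c4) = 6
(r5,c1) = 1
(r5,c4) = 4
(r5,c5) = 6
(r6,c2) = 6
(r6,c6) = 3
(r2,c6) = 6
(r3,c3) = 1
(r4,c2) = 4
(r4,c4) = 3
(r4,c5) = 2
(r6,c3) = 2
(r6,c5) = 1
(r2,c3) = 5
(r4,c1) = 5
(r4,c3) = 6
(r2,c1) = 3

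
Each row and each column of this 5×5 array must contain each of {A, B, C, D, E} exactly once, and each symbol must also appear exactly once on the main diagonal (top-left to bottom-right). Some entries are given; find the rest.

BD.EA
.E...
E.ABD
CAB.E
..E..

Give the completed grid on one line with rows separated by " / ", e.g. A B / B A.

B D C E A / A E D C B / E C A B D / C A B D E / D B E A C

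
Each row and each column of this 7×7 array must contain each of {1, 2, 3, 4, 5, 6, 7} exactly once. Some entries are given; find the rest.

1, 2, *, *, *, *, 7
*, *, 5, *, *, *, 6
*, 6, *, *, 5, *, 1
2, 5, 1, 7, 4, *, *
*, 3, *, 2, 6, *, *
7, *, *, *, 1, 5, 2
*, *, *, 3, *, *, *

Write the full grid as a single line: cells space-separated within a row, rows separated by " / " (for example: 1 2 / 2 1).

(r1,c5) = 3
(r3,c4) = 4
(r4,c7) = 3
(r6,c2) = 4
(r6,c4) = 6
(r1,c4) = 5
(r2,c4) = 1
(r3,c1) = 3
(r4,c6) = 6
(r6,c3) = 3
(r1,c6) = 4
(r2,c1) = 4
(r2,c2) = 7
(r2,c5) = 2
(r2,c6) = 3
(r5,c1) = 5
(r5,c7) = 4
(r7,c1) = 6
(r7,c2) = 1
(r7,c5) = 7
(r7,c6) = 2
(r7,c7) = 5
(r1,c3) = 6
(r3,c6) = 7
(r5,c3) = 7
(r5,c6) = 1
(r7,c3) = 4
(r3,c3) = 2

1 2 6 5 3 4 7 / 4 7 5 1 2 3 6 / 3 6 2 4 5 7 1 / 2 5 1 7 4 6 3 / 5 3 7 2 6 1 4 / 7 4 3 6 1 5 2 / 6 1 4 3 7 2 5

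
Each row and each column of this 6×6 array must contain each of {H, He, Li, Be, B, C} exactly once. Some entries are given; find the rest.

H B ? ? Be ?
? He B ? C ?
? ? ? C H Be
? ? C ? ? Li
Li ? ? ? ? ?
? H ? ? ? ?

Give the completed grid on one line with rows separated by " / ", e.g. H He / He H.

H B Li He Be C / Be He B Li C H / B Li He C H Be / He Be C H B Li / Li C H Be He B / C H Be B Li He

(r2,c1): row 2 has {He,B,C}; column 1 has {H,Li}, so it must be Be.
(r2,c6): row 2 has {He,Be,B,C}; column 6 has {Li,Be}, so it must be H.
(r3,c2): row 3 has {H,Be,C}; column 2 has {H,He,B}, so it must be Li.
(r3,c3): row 3 has {H,Li,Be,C}; column 3 has {B,C}, so it must be He.
(r4,c2): row 4 has {Li,C}; column 2 has {H,He,Li,B}, so it must be Be.
(r5,c2): row 5 has {Li}; column 2 has {H,He,Li,Be,B}, so it must be C.
(r1,c3): row 1 has {H,Be,B}; column 3 has {He,B,C}, so it must be Li.
(r1,c4): row 1 has {H,Li,Be,B}; column 4 has {C}, so it must be He.
(r1,c6): row 1 has {H,He,Li,Be,B}; column 6 has {H,Li,Be}, so it must be C.
(r2,c4): row 2 has {H,He,Be,B,C}; column 4 has {He,C}, so it must be Li.
(r3,c1): row 3 has {H,He,Li,Be,C}; column 1 has {H,Li,Be}, so it must be B.
(r4,c1): row 4 has {Li,Be,C}; column 1 has {H,Li,Be,B}, so it must be He.
(r4,c5): row 4 has {He,Li,Be,C}; column 5 has {H,Be,C}, so it must be B.
(r5,c5): row 5 has {Li,C}; column 5 has {H,Be,B,C}, so it must be He.
(r5,c6): row 5 has {He,Li,C}; column 6 has {H,Li,Be,C}, so it must be B.
(r6,c1): row 6 has {H}; column 1 has {H,He,Li,Be,B}, so it must be C.
(r6,c3): row 6 has {H,C}; column 3 has {He,Li,B,C}, so it must be Be.
(r6,c4): row 6 has {H,Be,C}; column 4 has {He,Li,C}, so it must be B.
(r6,c5): row 6 has {H,Be,B,C}; column 5 has {H,He,Be,B,C}, so it must be Li.
(r6,c6): row 6 has {H,Li,Be,B,C}; column 6 has {H,Li,Be,B,C}, so it must be He.
(r4,c4): row 4 has {He,Li,Be,B,C}; column 4 has {He,Li,B,C}, so it must be H.
(r5,c3): row 5 has {He,Li,B,C}; column 3 has {He,Li,Be,B,C}, so it must be H.
(r5,c4): row 5 has {H,He,Li,B,C}; column 4 has {H,He,Li,B,C}, so it must be Be.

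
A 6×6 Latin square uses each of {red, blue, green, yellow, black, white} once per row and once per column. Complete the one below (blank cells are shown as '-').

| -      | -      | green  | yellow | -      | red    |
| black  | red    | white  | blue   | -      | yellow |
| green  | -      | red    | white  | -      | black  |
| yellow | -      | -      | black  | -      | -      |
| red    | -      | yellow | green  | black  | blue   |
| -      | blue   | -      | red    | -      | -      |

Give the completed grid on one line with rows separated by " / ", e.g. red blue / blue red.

(r2,c5) = green
(r3,c2) = yellow
(r3,c5) = blue
(r4,c3) = blue
(r5,c2) = white
(r6,c1) = white
(r6,c3) = black
(r6,c5) = yellow
(r6,c6) = green
(r1,c1) = blue
(r1,c2) = black
(r1,c5) = white
(r4,c2) = green
(r4,c5) = red
(r4,c6) = white

blue black green yellow white red / black red white blue green yellow / green yellow red white blue black / yellow green blue black red white / red white yellow green black blue / white blue black red yellow green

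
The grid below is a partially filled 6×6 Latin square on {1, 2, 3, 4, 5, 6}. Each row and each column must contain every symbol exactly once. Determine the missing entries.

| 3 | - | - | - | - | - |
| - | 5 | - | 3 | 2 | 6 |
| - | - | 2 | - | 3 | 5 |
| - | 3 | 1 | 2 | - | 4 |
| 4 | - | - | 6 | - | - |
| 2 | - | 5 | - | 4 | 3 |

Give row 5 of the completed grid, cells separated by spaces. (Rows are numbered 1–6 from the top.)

4 2 3 6 5 1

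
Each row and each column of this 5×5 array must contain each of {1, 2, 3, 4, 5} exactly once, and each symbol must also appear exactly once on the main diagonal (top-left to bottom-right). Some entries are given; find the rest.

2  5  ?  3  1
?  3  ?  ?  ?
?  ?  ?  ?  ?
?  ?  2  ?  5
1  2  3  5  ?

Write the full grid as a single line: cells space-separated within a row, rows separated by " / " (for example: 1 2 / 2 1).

2 5 4 3 1 / 5 3 1 4 2 / 4 1 5 2 3 / 3 4 2 1 5 / 1 2 3 5 4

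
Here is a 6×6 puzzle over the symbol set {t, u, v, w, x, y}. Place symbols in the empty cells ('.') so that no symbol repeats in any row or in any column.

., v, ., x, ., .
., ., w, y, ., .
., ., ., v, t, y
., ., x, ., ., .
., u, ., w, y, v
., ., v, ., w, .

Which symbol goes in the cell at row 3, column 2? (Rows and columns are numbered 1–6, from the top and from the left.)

x

(r1,c5) = u
(r3,c3) = u
(r4,c5) = v
(r5,c3) = t
(r1,c3) = y
(r2,c5) = x
(r5,c1) = x
(r2,c2) = t
(r2,c6) = u
(r3,c1) = w
(r3,c2) = x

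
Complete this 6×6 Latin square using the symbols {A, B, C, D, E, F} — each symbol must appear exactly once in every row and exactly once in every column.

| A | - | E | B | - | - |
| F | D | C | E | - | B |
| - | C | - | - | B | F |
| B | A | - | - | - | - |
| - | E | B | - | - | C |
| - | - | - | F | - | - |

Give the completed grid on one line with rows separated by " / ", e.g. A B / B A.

A F E B C D / F D C E A B / E C A D B F / B A F C D E / D E B A F C / C B D F E A

row 1 has {A,B,E}; column 2 has {A,C,D,E} — only F is left for (r1,c2).
row 1 has {A,B,E,F}; column 6 has {B,C,F} — only D is left for (r1,c6).
row 2 has {B,C,D,E,F}; column 5 has {B} — only A is left for (r2,c5).
row 4 has {A,B}; column 6 has {B,C,D,F} — only E is left for (r4,c6).
row 5 has {B,C,E}; column 1 has {A,B,F} — only D is left for (r5,c1).
row 5 has {B,C,D,E}; column 4 has {B,E,F} — only A is left for (r5,c4).
row 5 has {A,B,C,D,E}; column 5 has {A,B} — only F is left for (r5,c5).
row 6 has {F}; column 2 has {A,C,D,E,F} — only B is left for (r6,c2).
row 6 has {B,F}; column 6 has {B,C,D,E,F} — only A is left for (r6,c6).
row 1 has {A,B,D,E,F}; column 5 has {A,B,F} — only C is left for (r1,c5).
row 3 has {B,C,F}; column 1 has {A,B,D,F} — only E is left for (r3,c1).
row 3 has {B,C,E,F}; column 4 has {A,B,E,F} — only D is left for (r3,c4).
row 4 has {A,B,E}; column 4 has {A,B,D,E,F} — only C is left for (r4,c4).
row 4 has {A,B,C,E}; column 5 has {A,B,C,F} — only D is left for (r4,c5).
row 6 has {A,B,F}; column 1 has {A,B,D,E,F} — only C is left for (r6,c1).
row 6 has {A,B,C,F}; column 3 has {B,C,E} — only D is left for (r6,c3).
row 6 has {A,B,C,D,F}; column 5 has {A,B,C,D,F} — only E is left for (r6,c5).
row 3 has {B,C,D,E,F}; column 3 has {B,C,D,E} — only A is left for (r3,c3).
row 4 has {A,B,C,D,E}; column 3 has {A,B,C,D,E} — only F is left for (r4,c3).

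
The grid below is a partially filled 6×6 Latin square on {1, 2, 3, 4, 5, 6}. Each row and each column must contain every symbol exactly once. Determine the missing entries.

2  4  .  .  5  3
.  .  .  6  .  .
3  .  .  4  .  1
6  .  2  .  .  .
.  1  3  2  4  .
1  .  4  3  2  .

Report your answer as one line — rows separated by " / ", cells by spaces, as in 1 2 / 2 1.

2 4 6 1 5 3 / 4 5 1 6 3 2 / 3 2 5 4 6 1 / 6 3 2 5 1 4 / 5 1 3 2 4 6 / 1 6 4 3 2 5

Cell (r1,c4): row 1 has {2,3,4,5}; column 4 has {2,3,4,6} → 1.
Cell (r3,c5): row 3 has {1,3,4}; column 5 has {2,4,5} → 6.
Cell (r4,c4): row 4 has {2,6}; column 4 has {1,2,3,4,6} → 5.
Cell (r4,c6): row 4 has {2,5,6}; column 6 has {1,3} → 4.
Cell (r5,c1): row 5 has {1,2,3,4}; column 1 has {1,2,3,6} → 5.
Cell (r5,c6): row 5 has {1,2,3,4,5}; column 6 has {1,3,4} → 6.
Cell (r6,c6): row 6 has {1,2,3,4}; column 6 has {1,3,4,6} → 5.
Cell (r1,c3): row 1 has {1,2,3,4,5}; column 3 has {2,3,4} → 6.
Cell (r2,c1): row 2 has {6}; column 1 has {1,2,3,5,6} → 4.
Cell (r2,c6): row 2 has {4,6}; column 6 has {1,3,4,5,6} → 2.
Cell (r3,c3): row 3 has {1,3,4,6}; column 3 has {2,3,4,6} → 5.
Cell (r4,c2): row 4 has {2,4,5,6}; column 2 has {1,4} → 3.
Cell (r4,c5): row 4 has {2,3,4,5,6}; column 5 has {2,4,5,6} → 1.
Cell (r6,c2): row 6 has {1,2,3,4,5}; column 2 has {1,3,4} → 6.
Cell (r2,c2): row 2 has {2,4,6}; column 2 has {1,3,4,6} → 5.
Cell (r2,c3): row 2 has {2,4,5,6}; column 3 has {2,3,4,5,6} → 1.
Cell (r2,c5): row 2 has {1,2,4,5,6}; column 5 has {1,2,4,5,6} → 3.
Cell (r3,c2): row 3 has {1,3,4,5,6}; column 2 has {1,3,4,5,6} → 2.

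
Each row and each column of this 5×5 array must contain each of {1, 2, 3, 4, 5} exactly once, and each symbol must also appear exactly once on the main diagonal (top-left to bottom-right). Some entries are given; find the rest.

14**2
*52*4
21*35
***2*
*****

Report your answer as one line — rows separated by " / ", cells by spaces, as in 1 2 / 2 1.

1 4 3 5 2 / 3 5 2 1 4 / 2 1 4 3 5 / 4 3 5 2 1 / 5 2 1 4 3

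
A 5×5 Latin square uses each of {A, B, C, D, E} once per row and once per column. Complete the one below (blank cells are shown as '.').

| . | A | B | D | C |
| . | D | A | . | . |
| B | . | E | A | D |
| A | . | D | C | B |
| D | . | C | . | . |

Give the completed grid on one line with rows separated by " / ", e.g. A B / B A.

At row 1, column 1: row 1 has {A,B,C,D}; column 1 has {A,B,D}; that leaves E.
At row 2, column 1: row 2 has {A,D}; column 1 has {A,B,D,E}; that leaves C.
At row 2, column 5: row 2 has {A,C,D}; column 5 has {B,C,D}; that leaves E.
At row 3, column 2: row 3 has {A,B,D,E}; column 2 has {A,D}; that leaves C.
At row 4, column 2: row 4 has {A,B,C,D}; column 2 has {A,C,D}; that leaves E.
At row 5, column 2: row 5 has {C,D}; column 2 has {A,C,D,E}; that leaves B.
At row 5, column 4: row 5 has {B,C,D}; column 4 has {A,C,D}; that leaves E.
At row 5, column 5: row 5 has {B,C,D,E}; column 5 has {B,C,D,E}; that leaves A.
At row 2, column 4: row 2 has {A,C,D,E}; column 4 has {A,C,D,E}; that leaves B.

E A B D C / C D A B E / B C E A D / A E D C B / D B C E A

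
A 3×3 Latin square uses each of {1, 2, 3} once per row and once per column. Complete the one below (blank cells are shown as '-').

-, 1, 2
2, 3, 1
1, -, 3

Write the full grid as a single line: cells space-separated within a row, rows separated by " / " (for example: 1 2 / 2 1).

3 1 2 / 2 3 1 / 1 2 3

(r1,c1) = 3
(r3,c2) = 2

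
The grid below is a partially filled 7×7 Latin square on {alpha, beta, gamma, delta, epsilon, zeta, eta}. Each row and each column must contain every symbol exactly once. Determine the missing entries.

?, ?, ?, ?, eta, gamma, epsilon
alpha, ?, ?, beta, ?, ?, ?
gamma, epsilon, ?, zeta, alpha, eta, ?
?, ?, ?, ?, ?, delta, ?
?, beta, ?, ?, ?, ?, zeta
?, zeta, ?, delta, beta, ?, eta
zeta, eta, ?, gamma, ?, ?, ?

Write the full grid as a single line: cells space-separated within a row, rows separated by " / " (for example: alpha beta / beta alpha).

At row 1, column 4: row 1 has {gamma,epsilon,eta}; column 4 has {beta,gamma,delta,zeta}; that leaves alpha.
At row 6, column 1: row 6 has {beta,delta,zeta,eta}; column 1 has {alpha,gamma,zeta}; that leaves epsilon.
At row 6, column 6: row 6 has {beta,delta,epsilon,zeta,eta}; column 6 has {gamma,delta,eta}; that leaves alpha.
At row 1, column 2: row 1 has {alpha,gamma,epsilon,eta}; column 2 has {beta,epsilon,zeta,eta}; that leaves delta.
At row 2, column 2: row 2 has {alpha,beta}; column 2 has {beta,delta,epsilon,zeta,eta}; that leaves gamma.
At row 2, column 7: row 2 has {alpha,beta,gamma}; column 7 has {epsilon,zeta,eta}; that leaves delta.
At row 3, column 7: row 3 has {alpha,gamma,epsilon,zeta,eta}; column 7 has {delta,epsilon,zeta,eta}; that leaves beta.
At row 4, column 2: row 4 has {delta}; column 2 has {beta,gamma,delta,epsilon,zeta,eta}; that leaves alpha.
At row 4, column 7: row 4 has {alpha,delta}; column 7 has {beta,delta,epsilon,zeta,eta}; that leaves gamma.
At row 5, column 6: row 5 has {beta,zeta}; column 6 has {alpha,gamma,delta,eta}; that leaves epsilon.
At row 6, column 3: row 6 has {alpha,beta,delta,epsilon,zeta,eta}; column 3 is empty so far; that leaves gamma.
At row 7, column 6: row 7 has {gamma,zeta,eta}; column 6 has {alpha,gamma,delta,epsilon,eta}; that leaves beta.
At row 7, column 7: row 7 has {beta,gamma,zeta,eta}; column 7 has {beta,gamma,delta,epsilon,zeta,eta}; that leaves alpha.
At row 1, column 1: row 1 has {alpha,gamma,delta,epsilon,eta}; column 1 has {alpha,gamma,epsilon,zeta}; that leaves beta.
At row 1, column 3: row 1 has {alpha,beta,gamma,delta,epsilon,eta}; column 3 has {gamma}; that leaves zeta.
At row 2, column 6: row 2 has {alpha,beta,gamma,delta}; column 6 has {alpha,beta,gamma,delta,epsilon,eta}; that leaves zeta.
At row 3, column 3: row 3 has {alpha,beta,gamma,epsilon,zeta,eta}; column 3 has {gamma,zeta}; that leaves delta.
At row 4, column 1: row 4 has {alpha,gamma,delta}; column 1 has {alpha,beta,gamma,epsilon,zeta}; that leaves eta.
At row 4, column 4: row 4 has {alpha,gamma,delta,eta}; column 4 has {alpha,beta,gamma,delta,zeta}; that leaves epsilon.
At row 4, column 5: row 4 has {alpha,gamma,delta,epsilon,eta}; column 5 has {alpha,beta,eta}; that leaves zeta.
At row 5, column 1: row 5 has {beta,epsilon,zeta}; column 1 has {alpha,beta,gamma,epsilon,zeta,eta}; that leaves delta.
At row 5, column 4: row 5 has {beta,delta,epsilon,zeta}; column 4 has {alpha,beta,gamma,delta,epsilon,zeta}; that leaves eta.
At row 5, column 5: row 5 has {beta,delta,epsilon,zeta,eta}; column 5 has {alpha,beta,zeta,eta}; that leaves gamma.
At row 7, column 3: row 7 has {alpha,beta,gamma,zeta,eta}; column 3 has {gamma,delta,zeta}; that leaves epsilon.
At row 7, column 5: row 7 has {alpha,beta,gamma,epsilon,zeta,eta}; column 5 has {alpha,beta,gamma,zeta,eta}; that leaves delta.
At row 2, column 3: row 2 has {alpha,beta,gamma,delta,zeta}; column 3 has {gamma,delta,epsilon,zeta}; that leaves eta.
At row 2, column 5: row 2 has {alpha,beta,gamma,delta,zeta,eta}; column 5 has {alpha,beta,gamma,delta,zeta,eta}; that leaves epsilon.
At row 4, column 3: row 4 has {alpha,gamma,delta,epsilon,zeta,eta}; column 3 has {gamma,delta,epsilon,zeta,eta}; that leaves beta.
At row 5, column 3: row 5 has {beta,gamma,delta,epsilon,zeta,eta}; column 3 has {beta,gamma,delta,epsilon,zeta,eta}; that leaves alpha.

beta delta zeta alpha eta gamma epsilon / alpha gamma eta beta epsilon zeta delta / gamma epsilon delta zeta alpha eta beta / eta alpha beta epsilon zeta delta gamma / delta beta alpha eta gamma epsilon zeta / epsilon zeta gamma delta beta alpha eta / zeta eta epsilon gamma delta beta alpha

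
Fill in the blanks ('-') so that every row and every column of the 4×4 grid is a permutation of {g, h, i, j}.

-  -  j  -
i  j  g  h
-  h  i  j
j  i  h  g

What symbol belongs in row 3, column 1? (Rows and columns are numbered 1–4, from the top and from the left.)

g

Cell (r1,c2): row 1 has {j}; column 2 has {h,i,j} → g.
Cell (r1,c4): row 1 has {g,j}; column 4 has {g,h,j} → i.
Cell (r3,c1): row 3 has {h,i,j}; column 1 has {i,j} → g.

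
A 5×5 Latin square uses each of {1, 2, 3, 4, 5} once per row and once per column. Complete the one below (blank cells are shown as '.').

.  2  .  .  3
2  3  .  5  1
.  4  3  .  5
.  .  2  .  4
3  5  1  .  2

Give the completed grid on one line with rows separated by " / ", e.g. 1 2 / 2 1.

(r2,c3) = 4
(r3,c1) = 1
(r3,c4) = 2
(r4,c1) = 5
(r4,c2) = 1
(r4,c4) = 3
(r5,c4) = 4
(r1,c1) = 4
(r1,c3) = 5
(r1,c4) = 1

4 2 5 1 3 / 2 3 4 5 1 / 1 4 3 2 5 / 5 1 2 3 4 / 3 5 1 4 2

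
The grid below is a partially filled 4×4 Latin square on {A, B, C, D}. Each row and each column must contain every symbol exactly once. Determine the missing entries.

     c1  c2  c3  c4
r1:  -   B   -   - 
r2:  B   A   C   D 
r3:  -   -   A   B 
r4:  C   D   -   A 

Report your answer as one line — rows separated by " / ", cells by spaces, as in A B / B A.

A B D C / B A C D / D C A B / C D B A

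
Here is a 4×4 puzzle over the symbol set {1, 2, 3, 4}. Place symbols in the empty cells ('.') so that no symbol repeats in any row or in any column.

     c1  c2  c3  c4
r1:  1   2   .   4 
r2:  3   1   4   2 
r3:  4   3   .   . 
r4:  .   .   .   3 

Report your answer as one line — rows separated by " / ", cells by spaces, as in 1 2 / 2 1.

1 2 3 4 / 3 1 4 2 / 4 3 2 1 / 2 4 1 3

(r1,c3): row 1 has {1,2,4}; column 3 has {4}, so it must be 3.
(r3,c4): row 3 has {3,4}; column 4 has {2,3,4}, so it must be 1.
(r4,c1): row 4 has {3}; column 1 has {1,3,4}, so it must be 2.
(r4,c2): row 4 has {2,3}; column 2 has {1,2,3}, so it must be 4.
(r4,c3): row 4 has {2,3,4}; column 3 has {3,4}, so it must be 1.
(r3,c3): row 3 has {1,3,4}; column 3 has {1,3,4}, so it must be 2.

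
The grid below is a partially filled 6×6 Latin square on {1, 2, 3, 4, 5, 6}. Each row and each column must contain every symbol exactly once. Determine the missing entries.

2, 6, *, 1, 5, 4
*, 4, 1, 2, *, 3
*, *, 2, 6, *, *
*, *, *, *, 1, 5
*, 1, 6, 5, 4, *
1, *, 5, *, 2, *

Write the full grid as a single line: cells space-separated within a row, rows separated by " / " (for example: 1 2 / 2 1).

At row 1, column 3: row 1 has {1,2,4,5,6}; column 3 has {1,2,5,6}; that leaves 3.
At row 2, column 5: row 2 has {1,2,3,4}; column 5 has {1,2,4,5}; that leaves 6.
At row 3, column 5: row 3 has {2,6}; column 5 has {1,2,4,5,6}; that leaves 3.
At row 3, column 6: row 3 has {2,3,6}; column 6 has {3,4,5}; that leaves 1.
At row 4, column 3: row 4 has {1,5}; column 3 has {1,2,3,5,6}; that leaves 4.
At row 4, column 4: row 4 has {1,4,5}; column 4 has {1,2,5,6}; that leaves 3.
At row 5, column 1: row 5 has {1,4,5,6}; column 1 has {1,2}; that leaves 3.
At row 5, column 6: row 5 has {1,3,4,5,6}; column 6 has {1,3,4,5}; that leaves 2.
At row 6, column 2: row 6 has {1,2,5}; column 2 has {1,4,6}; that leaves 3.
At row 6, column 4: row 6 has {1,2,3,5}; column 4 has {1,2,3,5,6}; that leaves 4.
At row 6, column 6: row 6 has {1,2,3,4,5}; column 6 has {1,2,3,4,5}; that leaves 6.
At row 2, column 1: row 2 has {1,2,3,4,6}; column 1 has {1,2,3}; that leaves 5.
At row 3, column 1: row 3 has {1,2,3,6}; column 1 has {1,2,3,5}; that leaves 4.
At row 3, column 2: row 3 has {1,2,3,4,6}; column 2 has {1,3,4,6}; that leaves 5.
At row 4, column 1: row 4 has {1,3,4,5}; column 1 has {1,2,3,4,5}; that leaves 6.
At row 4, column 2: row 4 has {1,3,4,5,6}; column 2 has {1,3,4,5,6}; that leaves 2.

2 6 3 1 5 4 / 5 4 1 2 6 3 / 4 5 2 6 3 1 / 6 2 4 3 1 5 / 3 1 6 5 4 2 / 1 3 5 4 2 6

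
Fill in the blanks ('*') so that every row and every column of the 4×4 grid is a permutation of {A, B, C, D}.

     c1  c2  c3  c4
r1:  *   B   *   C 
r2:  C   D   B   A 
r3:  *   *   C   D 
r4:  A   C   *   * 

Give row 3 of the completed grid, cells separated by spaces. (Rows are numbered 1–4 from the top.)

B A C D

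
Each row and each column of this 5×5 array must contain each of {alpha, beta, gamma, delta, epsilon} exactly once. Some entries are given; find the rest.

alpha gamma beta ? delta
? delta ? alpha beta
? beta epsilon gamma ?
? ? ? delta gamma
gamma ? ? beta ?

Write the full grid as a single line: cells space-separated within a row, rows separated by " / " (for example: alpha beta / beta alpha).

At row 1, column 4: row 1 has {alpha,beta,gamma,delta}; column 4 has {alpha,beta,gamma,delta}; that leaves epsilon.
At row 2, column 1: row 2 has {alpha,beta,delta}; column 1 has {alpha,gamma}; that leaves epsilon.
At row 2, column 3: row 2 has {alpha,beta,delta,epsilon}; column 3 has {beta,epsilon}; that leaves gamma.
At row 3, column 1: row 3 has {beta,gamma,epsilon}; column 1 has {alpha,gamma,epsilon}; that leaves delta.
At row 3, column 5: row 3 has {beta,gamma,delta,epsilon}; column 5 has {beta,gamma,delta}; that leaves alpha.
At row 4, column 1: row 4 has {gamma,delta}; column 1 has {alpha,gamma,delta,epsilon}; that leaves beta.
At row 4, column 3: row 4 has {beta,gamma,delta}; column 3 has {beta,gamma,epsilon}; that leaves alpha.
At row 5, column 3: row 5 has {beta,gamma}; column 3 has {alpha,beta,gamma,epsilon}; that leaves delta.
At row 5, column 5: row 5 has {beta,gamma,delta}; column 5 has {alpha,beta,gamma,delta}; that leaves epsilon.
At row 4, column 2: row 4 has {alpha,beta,gamma,delta}; column 2 has {beta,gamma,delta}; that leaves epsilon.
At row 5, column 2: row 5 has {beta,gamma,delta,epsilon}; column 2 has {beta,gamma,delta,epsilon}; that leaves alpha.

alpha gamma beta epsilon delta / epsilon delta gamma alpha beta / delta beta epsilon gamma alpha / beta epsilon alpha delta gamma / gamma alpha delta beta epsilon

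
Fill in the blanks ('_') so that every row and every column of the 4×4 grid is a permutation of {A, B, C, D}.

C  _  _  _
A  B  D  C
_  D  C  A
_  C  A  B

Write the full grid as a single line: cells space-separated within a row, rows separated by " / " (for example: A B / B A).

C A B D / A B D C / B D C A / D C A B

(r1,c2) = A
(r1,c3) = B
(r1,c4) = D
(r3,c1) = B
(r4,c1) = D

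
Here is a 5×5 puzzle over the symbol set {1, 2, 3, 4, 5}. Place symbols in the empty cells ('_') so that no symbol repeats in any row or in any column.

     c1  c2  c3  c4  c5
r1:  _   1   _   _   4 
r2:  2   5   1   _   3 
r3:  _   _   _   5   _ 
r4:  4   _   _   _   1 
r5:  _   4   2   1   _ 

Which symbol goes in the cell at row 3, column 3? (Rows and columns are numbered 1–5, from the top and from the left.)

4

(r2,c4): row 2 has {1,2,3,5}; column 4 has {1,5}, so it must be 4.
(r3,c5): row 3 has {5}; column 5 has {1,3,4}, so it must be 2.
(r5,c5): row 5 has {1,2,4}; column 5 has {1,2,3,4}, so it must be 5.
(r3,c2): row 3 has {2,5}; column 2 has {1,4,5}, so it must be 3.
(r3,c3): row 3 has {2,3,5}; column 3 has {1,2}, so it must be 4.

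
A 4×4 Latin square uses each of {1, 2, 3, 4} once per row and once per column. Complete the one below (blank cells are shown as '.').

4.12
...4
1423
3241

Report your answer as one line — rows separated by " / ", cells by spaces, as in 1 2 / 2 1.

4 3 1 2 / 2 1 3 4 / 1 4 2 3 / 3 2 4 1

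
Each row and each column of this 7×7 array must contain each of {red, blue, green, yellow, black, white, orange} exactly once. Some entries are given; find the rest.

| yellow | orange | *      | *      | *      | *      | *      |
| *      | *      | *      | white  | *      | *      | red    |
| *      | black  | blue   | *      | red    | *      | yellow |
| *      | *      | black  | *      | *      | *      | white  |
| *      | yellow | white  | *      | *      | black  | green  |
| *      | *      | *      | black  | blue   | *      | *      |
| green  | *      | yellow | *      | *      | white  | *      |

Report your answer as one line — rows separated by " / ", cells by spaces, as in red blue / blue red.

yellow orange red blue white green black / black green orange white yellow blue red / white black blue green red orange yellow / orange blue black yellow green red white / blue yellow white red orange black green / red white green black blue yellow orange / green red yellow orange black white blue

At row 5, column 5: row 5 has {green,yellow,black,white}; column 5 has {red,blue}; that leaves orange.
At row 6, column 7: row 6 has {blue,black}; column 7 has {red,green,yellow,white}; that leaves orange.
At row 7, column 5: row 7 has {green,yellow,white}; column 5 has {red,blue,orange}; that leaves black.
At row 7, column 7: row 7 has {green,yellow,black,white}; column 7 has {red,green,yellow,white,orange}; that leaves blue.
At row 1, column 7: row 1 has {yellow,orange}; column 7 has {red,blue,green,yellow,white,orange}; that leaves black.
At row 7, column 2: row 7 has {blue,green,yellow,black,white}; column 2 has {yellow,black,orange}; that leaves red.
At row 7, column 4: row 7 has {red,blue,green,yellow,black,white}; column 4 has {black,white}; that leaves orange.
At row 3, column 4: row 3 has {red,blue,yellow,black}; column 4 has {black,white,orange}; that leaves green.
At row 3, column 6: row 3 has {red,blue,green,yellow,black}; column 6 has {black,white}; that leaves orange.
At row 3, column 1: row 3 has {red,blue,green,yellow,black,orange}; column 1 has {green,yellow}; that leaves white.
At row 6, column 1: row 6 has {blue,black,orange}; column 1 has {green,yellow,white}; that leaves red.
At row 6, column 3: row 6 has {red,blue,black,orange}; column 3 has {blue,yellow,black,white}; that leaves green.
At row 6, column 6: row 6 has {red,blue,green,black,orange}; column 6 has {black,white,orange}; that leaves yellow.
At row 1, column 3: row 1 has {yellow,black,orange}; column 3 has {blue,green,yellow,black,white}; that leaves red.
At row 1, column 4: row 1 has {red,yellow,black,orange}; column 4 has {green,black,white,orange}; that leaves blue.
At row 1, column 6: row 1 has {red,blue,yellow,black,orange}; column 6 has {yellow,black,white,orange}; that leaves green.
At row 2, column 3: row 2 has {red,white}; column 3 has {red,blue,green,yellow,black,white}; that leaves orange.
At row 2, column 6: row 2 has {red,white,orange}; column 6 has {green,yellow,black,white,orange}; that leaves blue.
At row 4, column 6: row 4 has {black,white}; column 6 has {blue,green,yellow,black,white,orange}; that leaves red.
At row 5, column 1: row 5 has {green,yellow,black,white,orange}; column 1 has {red,green,yellow,white}; that leaves blue.
At row 5, column 4: row 5 has {blue,green,yellow,black,white,orange}; column 4 has {blue,green,black,white,orange}; that leaves red.
At row 6, column 2: row 6 has {red,blue,green,yellow,black,orange}; column 2 has {red,yellow,black,orange}; that leaves white.
At row 1, column 5: row 1 has {red,blue,green,yellow,black,orange}; column 5 has {red,blue,black,orange}; that leaves white.
At row 2, column 1: row 2 has {red,blue,white,orange}; column 1 has {red,blue,green,yellow,white}; that leaves black.
At row 2, column 2: row 2 has {red,blue,black,white,orange}; column 2 has {red,yellow,black,white,orange}; that leaves green.
At row 2, column 5: row 2 has {red,blue,green,black,white,orange}; column 5 has {red,blue,black,white,orange}; that leaves yellow.
At row 4, column 1: row 4 has {red,black,white}; column 1 has {red,blue,green,yellow,black,white}; that leaves orange.
At row 4, column 2: row 4 has {red,black,white,orange}; column 2 has {red,green,yellow,black,white,orange}; that leaves blue.
At row 4, column 4: row 4 has {red,blue,black,white,orange}; column 4 has {red,blue,green,black,white,orange}; that leaves yellow.
At row 4, column 5: row 4 has {red,blue,yellow,black,white,orange}; column 5 has {red,blue,yellow,black,white,orange}; that leaves green.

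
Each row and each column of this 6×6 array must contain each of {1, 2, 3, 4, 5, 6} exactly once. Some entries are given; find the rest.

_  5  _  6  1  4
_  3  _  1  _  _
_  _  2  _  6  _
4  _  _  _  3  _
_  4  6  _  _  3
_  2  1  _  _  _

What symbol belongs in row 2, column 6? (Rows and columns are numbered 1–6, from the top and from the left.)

2

(r1,c3): row 1 has {1,4,5,6}; column 3 has {1,2,6}, so it must be 3.
(r3,c2): row 3 has {2,6}; column 2 has {2,3,4,5}, so it must be 1.
(r3,c6): row 3 has {1,2,6}; column 6 has {3,4}, so it must be 5.
(r4,c2): row 4 has {3,4}; column 2 has {1,2,3,4,5}, so it must be 6.
(r4,c3): row 4 has {3,4,6}; column 3 has {1,2,3,6}, so it must be 5.
(r4,c4): row 4 has {3,4,5,6}; column 4 has {1,6}, so it must be 2.
(r4,c6): row 4 has {2,3,4,5,6}; column 6 has {3,4,5}, so it must be 1.
(r5,c4): row 5 has {3,4,6}; column 4 has {1,2,6}, so it must be 5.
(r5,c5): row 5 has {3,4,5,6}; column 5 has {1,3,6}, so it must be 2.
(r6,c6): row 6 has {1,2}; column 6 has {1,3,4,5}, so it must be 6.
(r1,c1): row 1 has {1,3,4,5,6}; column 1 has {4}, so it must be 2.
(r2,c3): row 2 has {1,3}; column 3 has {1,2,3,5,6}, so it must be 4.
(r2,c5): row 2 has {1,3,4}; column 5 has {1,2,3,6}, so it must be 5.
(r2,c6): row 2 has {1,3,4,5}; column 6 has {1,3,4,5,6}, so it must be 2.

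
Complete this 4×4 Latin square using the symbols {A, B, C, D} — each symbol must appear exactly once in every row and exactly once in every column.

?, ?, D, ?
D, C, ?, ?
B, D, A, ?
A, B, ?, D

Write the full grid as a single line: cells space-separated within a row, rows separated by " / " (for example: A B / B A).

C A D B / D C B A / B D A C / A B C D

(r1,c1): row 1 has {D}; column 1 has {A,B,D}, so it must be C.
(r1,c2): row 1 has {C,D}; column 2 has {B,C,D}, so it must be A.
(r1,c4): row 1 has {A,C,D}; column 4 has {D}, so it must be B.
(r2,c3): row 2 has {C,D}; column 3 has {A,D}, so it must be B.
(r2,c4): row 2 has {B,C,D}; column 4 has {B,D}, so it must be A.
(r3,c4): row 3 has {A,B,D}; column 4 has {A,B,D}, so it must be C.
(r4,c3): row 4 has {A,B,D}; column 3 has {A,B,D}, so it must be C.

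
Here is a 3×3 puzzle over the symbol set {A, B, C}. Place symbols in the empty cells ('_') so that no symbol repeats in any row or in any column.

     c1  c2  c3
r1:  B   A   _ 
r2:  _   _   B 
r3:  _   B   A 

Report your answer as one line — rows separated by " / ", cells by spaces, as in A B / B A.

(r1,c3) = C
(r2,c2) = C
(r3,c1) = C
(r2,c1) = A

B A C / A C B / C B A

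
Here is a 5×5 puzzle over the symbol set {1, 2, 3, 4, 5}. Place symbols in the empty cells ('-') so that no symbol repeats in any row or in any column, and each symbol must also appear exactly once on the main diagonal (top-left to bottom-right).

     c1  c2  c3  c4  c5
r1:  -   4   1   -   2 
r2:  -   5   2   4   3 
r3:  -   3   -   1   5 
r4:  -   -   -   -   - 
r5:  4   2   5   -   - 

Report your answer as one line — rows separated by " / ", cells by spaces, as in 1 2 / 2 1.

3 4 1 5 2 / 1 5 2 4 3 / 2 3 4 1 5 / 5 1 3 2 4 / 4 2 5 3 1

(r1,c1) = 3
(r1,c4) = 5
(r2,c1) = 1
(r3,c1) = 2
(r3,c3) = 4
(r4,c1) = 5
(r4,c2) = 1
(r4,c3) = 3
(r4,c4) = 2
(r4,c5) = 4
(r5,c4) = 3
(r5,c5) = 1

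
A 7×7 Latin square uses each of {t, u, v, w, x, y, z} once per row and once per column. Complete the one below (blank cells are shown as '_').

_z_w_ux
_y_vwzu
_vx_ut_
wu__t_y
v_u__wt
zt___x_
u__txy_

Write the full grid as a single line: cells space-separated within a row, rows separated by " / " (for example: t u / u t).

t z y w v u x / x y t v w z u / y v x z u t w / w u z x t v y / v x u y z w t / z t w u y x v / u w v t x y z

At row 2, column 3: row 2 has {u,v,w,y,z}; column 3 has {u,x}; that leaves t.
At row 3, column 1: row 3 has {t,u,v,x}; column 1 has {u,v,w,z}; that leaves y.
At row 3, column 4: row 3 has {t,u,v,x,y}; column 4 has {t,v,w}; that leaves z.
At row 3, column 7: row 3 has {t,u,v,x,y,z}; column 7 has {t,u,x,y}; that leaves w.
At row 4, column 4: row 4 has {t,u,w,y}; column 4 has {t,v,w,z}; that leaves x.
At row 4, column 6: row 4 has {t,u,w,x,y}; column 6 has {t,u,w,x,y,z}; that leaves v.
At row 5, column 2: row 5 has {t,u,v,w}; column 2 has {t,u,v,y,z}; that leaves x.
At row 5, column 4: row 5 has {t,u,v,w,x}; column 4 has {t,v,w,x,z}; that leaves y.
At row 5, column 5: row 5 has {t,u,v,w,x,y}; column 5 has {t,u,w,x}; that leaves z.
At row 6, column 4: row 6 has {t,x,z}; column 4 has {t,v,w,x,y,z}; that leaves u.
At row 6, column 7: row 6 has {t,u,x,z}; column 7 has {t,u,w,x,y}; that leaves v.
At row 7, column 2: row 7 has {t,u,x,y}; column 2 has {t,u,v,x,y,z}; that leaves w.
At row 7, column 7: row 7 has {t,u,w,x,y}; column 7 has {t,u,v,w,x,y}; that leaves z.
At row 1, column 1: row 1 has {u,w,x,z}; column 1 has {u,v,w,y,z}; that leaves t.
At row 2, column 1: row 2 has {t,u,v,w,y,z}; column 1 has {t,u,v,w,y,z}; that leaves x.
At row 4, column 3: row 4 has {t,u,v,w,x,y}; column 3 has {t,u,x}; that leaves z.
At row 6, column 5: row 6 has {t,u,v,x,z}; column 5 has {t,u,w,x,z}; that leaves y.
At row 7, column 3: row 7 has {t,u,w,x,y,z}; column 3 has {t,u,x,z}; that leaves v.
At row 1, column 3: row 1 has {t,u,w,x,z}; column 3 has {t,u,v,x,z}; that leaves y.
At row 1, column 5: row 1 has {t,u,w,x,y,z}; column 5 has {t,u,w,x,y,z}; that leaves v.
At row 6, column 3: row 6 has {t,u,v,x,y,z}; column 3 has {t,u,v,x,y,z}; that leaves w.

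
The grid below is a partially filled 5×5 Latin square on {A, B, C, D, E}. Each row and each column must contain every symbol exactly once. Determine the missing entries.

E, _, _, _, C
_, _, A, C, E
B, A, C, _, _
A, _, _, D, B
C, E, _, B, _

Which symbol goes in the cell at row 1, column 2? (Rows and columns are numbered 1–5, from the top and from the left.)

D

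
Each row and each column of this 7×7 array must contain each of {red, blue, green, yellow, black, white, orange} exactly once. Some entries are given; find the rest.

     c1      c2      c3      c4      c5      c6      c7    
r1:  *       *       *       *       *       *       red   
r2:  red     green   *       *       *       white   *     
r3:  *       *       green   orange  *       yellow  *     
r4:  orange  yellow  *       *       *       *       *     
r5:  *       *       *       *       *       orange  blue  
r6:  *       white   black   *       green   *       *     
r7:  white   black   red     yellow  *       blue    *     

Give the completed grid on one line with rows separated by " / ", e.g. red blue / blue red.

blue orange white green yellow black red / red green orange black blue white yellow / black blue green orange red yellow white / orange yellow blue red white green black / green red yellow white black orange blue / yellow white black blue green red orange / white black red yellow orange blue green

(r5,c2) = red
(r6,c6) = red
(r7,c5) = orange
(r7,c7) = green
(r3,c2) = blue
(r6,c4) = blue
(r1,c2) = orange
(r2,c4) = black
(r3,c1) = black
(r3,c7) = white
(r4,c7) = black
(r6,c1) = yellow
(r6,c7) = orange
(r2,c7) = yellow
(r3,c5) = red
(r4,c6) = green
(r5,c1) = green
(r5,c4) = white
(r1,c1) = blue
(r1,c4) = green
(r1,c6) = black
(r2,c5) = blue
(r4,c4) = red
(r4,c5) = white
(r5,c3) = yellow
(r5,c5) = black
(r1,c3) = white
(r1,c5) = yellow
(r2,c3) = orange
(r4,c3) = blue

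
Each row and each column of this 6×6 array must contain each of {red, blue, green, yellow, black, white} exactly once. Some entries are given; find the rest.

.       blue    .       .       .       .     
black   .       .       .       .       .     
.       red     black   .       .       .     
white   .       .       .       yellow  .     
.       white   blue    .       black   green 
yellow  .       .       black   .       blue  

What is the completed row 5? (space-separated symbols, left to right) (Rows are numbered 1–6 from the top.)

red white blue yellow black green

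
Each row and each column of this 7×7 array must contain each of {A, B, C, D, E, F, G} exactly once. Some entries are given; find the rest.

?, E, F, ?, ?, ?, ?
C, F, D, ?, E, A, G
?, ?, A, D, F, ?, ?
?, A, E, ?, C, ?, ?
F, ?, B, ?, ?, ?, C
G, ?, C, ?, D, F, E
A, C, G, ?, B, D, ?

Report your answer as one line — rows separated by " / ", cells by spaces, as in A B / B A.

D E F C G B A / C F D B E A G / E G A D F C B / B A E F C G D / F D B G A E C / G B C A D F E / A C G E B D F

(r2,c4): row 2 has {A,C,D,E,F,G}; column 4 has {D}, so it must be B.
(r3,c7): row 3 has {A,D,F}; column 7 has {C,E,G}, so it must be B.
(r6,c2): row 6 has {C,D,E,F,G}; column 2 has {A,C,E,F}, so it must be B.
(r6,c4): row 6 has {B,C,D,E,F,G}; column 4 has {B,D}, so it must be A.
(r7,c7): row 7 has {A,B,C,D,G}; column 7 has {B,C,E,G}, so it must be F.
(r3,c1): row 3 has {A,B,D,F}; column 1 has {A,C,F,G}, so it must be E.
(r3,c2): row 3 has {A,B,D,E,F}; column 2 has {A,B,C,E,F}, so it must be G.
(r3,c6): row 3 has {A,B,D,E,F,G}; column 6 has {A,D,F}, so it must be C.
(r4,c7): row 4 has {A,C,E}; column 7 has {B,C,E,F,G}, so it must be D.
(r5,c2): row 5 has {B,C,F}; column 2 has {A,B,C,E,F,G}, so it must be D.
(r7,c4): row 7 has {A,B,C,D,F,G}; column 4 has {A,B,D}, so it must be E.
(r1,c7): row 1 has {E,F}; column 7 has {B,C,D,E,F,G}, so it must be A.
(r4,c1): row 4 has {A,C,D,E}; column 1 has {A,C,E,F,G}, so it must be B.
(r4,c6): row 4 has {A,B,C,D,E}; column 6 has {A,C,D,F}, so it must be G.
(r5,c4): row 5 has {B,C,D,F}; column 4 has {A,B,D,E}, so it must be G.
(r5,c5): row 5 has {B,C,D,F,G}; column 5 has {B,C,D,E,F}, so it must be A.
(r5,c6): row 5 has {A,B,C,D,F,G}; column 6 has {A,C,D,F,G}, so it must be E.
(r1,c1): row 1 has {A,E,F}; column 1 has {A,B,C,E,F,G}, so it must be D.
(r1,c4): row 1 has {A,D,E,F}; column 4 has {A,B,D,E,G}, so it must be C.
(r1,c5): row 1 has {A,C,D,E,F}; column 5 has {A,B,C,D,E,F}, so it must be G.
(r1,c6): row 1 has {A,C,D,E,F,G}; column 6 has {A,C,D,E,F,G}, so it must be B.
(r4,c4): row 4 has {A,B,C,D,E,G}; column 4 has {A,B,C,D,E,G}, so it must be F.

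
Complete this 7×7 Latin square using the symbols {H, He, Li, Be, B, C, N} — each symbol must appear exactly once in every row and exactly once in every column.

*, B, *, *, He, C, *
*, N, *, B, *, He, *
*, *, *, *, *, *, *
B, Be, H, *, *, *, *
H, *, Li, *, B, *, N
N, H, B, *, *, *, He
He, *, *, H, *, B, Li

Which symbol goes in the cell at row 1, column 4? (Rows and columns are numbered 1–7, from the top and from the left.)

(r4,c7): row 4 has {H,Be,B}; column 7 has {He,Li,N}, so it must be C.
(r5,c6): row 5 has {H,Li,B,N}; column 6 has {He,B,C}, so it must be Be.
(r6,c6): row 6 has {H,He,B,N}; column 6 has {He,Be,B,C}, so it must be Li.
(r7,c2): row 7 has {H,He,Li,B}; column 2 has {H,Be,B,N}, so it must be C.
(r4,c6): row 4 has {H,Be,B,C}; column 6 has {He,Li,Be,B,C}, so it must be N.
(r5,c2): row 5 has {H,Li,Be,B,N}; column 2 has {H,Be,B,C,N}, so it must be He.
(r5,c4): row 5 has {H,He,Li,Be,B,N}; column 4 has {H,B}, so it must be C.
(r6,c4): row 6 has {H,He,Li,B,N}; column 4 has {H,B,C}, so it must be Be.
(r6,c5): row 6 has {H,He,Li,Be,B,N}; column 5 has {He,B}, so it must be C.
(r3,c2): row 3 is empty so far; column 2 has {H,He,Be,B,C,N}, so it must be Li.
(r3,c6): row 3 has {Li}; column 6 has {He,Li,Be,B,C,N}, so it must be H.
(r4,c5): row 4 has {H,Be,B,C,N}; column 5 has {He,B,C}, so it must be Li.
(r4,c4): row 4 has {H,Li,Be,B,C,N}; column 4 has {H,Be,B,C}, so it must be He.
(r3,c4): row 3 has {H,Li}; column 4 has {H,He,Be,B,C}, so it must be N.
(r3,c5): row 3 has {H,Li,N}; column 5 has {He,Li,B,C}, so it must be Be.
(r3,c7): row 3 has {H,Li,Be,N}; column 7 has {He,Li,C,N}, so it must be B.
(r7,c5): row 7 has {H,He,Li,B,C}; column 5 has {He,Li,Be,B,C}, so it must be N.
(r1,c4): row 1 has {He,B,C}; column 4 has {H,He,Be,B,C,N}, so it must be Li.

Li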